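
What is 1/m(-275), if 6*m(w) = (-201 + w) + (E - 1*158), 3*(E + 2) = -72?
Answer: -1/110 ≈ -0.0090909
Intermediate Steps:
E = -26 (E = -2 + (1/3)*(-72) = -2 - 24 = -26)
m(w) = -385/6 + w/6 (m(w) = ((-201 + w) + (-26 - 1*158))/6 = ((-201 + w) + (-26 - 158))/6 = ((-201 + w) - 184)/6 = (-385 + w)/6 = -385/6 + w/6)
1/m(-275) = 1/(-385/6 + (1/6)*(-275)) = 1/(-385/6 - 275/6) = 1/(-110) = -1/110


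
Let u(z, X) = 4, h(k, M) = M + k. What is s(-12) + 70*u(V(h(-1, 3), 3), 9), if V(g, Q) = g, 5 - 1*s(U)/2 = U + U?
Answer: 338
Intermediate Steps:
s(U) = 10 - 4*U (s(U) = 10 - 2*(U + U) = 10 - 4*U)
s(-12) + 70*u(V(h(-1, 3), 3), 9) = (10 - 4*(-12)) + 70*4 = (10 + 48) + 280 = 58 + 280 = 338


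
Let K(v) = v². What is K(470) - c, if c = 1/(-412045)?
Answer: 91020740501/412045 ≈ 2.2090e+5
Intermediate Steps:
c = -1/412045 ≈ -2.4269e-6
K(470) - c = 470² - 1*(-1/412045) = 220900 + 1/412045 = 91020740501/412045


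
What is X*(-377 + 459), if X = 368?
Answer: 30176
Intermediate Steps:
X*(-377 + 459) = 368*(-377 + 459) = 368*82 = 30176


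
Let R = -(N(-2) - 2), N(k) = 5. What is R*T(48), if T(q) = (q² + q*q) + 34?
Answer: -13926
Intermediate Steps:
T(q) = 34 + 2*q² (T(q) = (q² + q²) + 34 = 2*q² + 34 = 34 + 2*q²)
R = -3 (R = -(5 - 2) = -1*3 = -3)
R*T(48) = -3*(34 + 2*48²) = -3*(34 + 2*2304) = -3*(34 + 4608) = -3*4642 = -13926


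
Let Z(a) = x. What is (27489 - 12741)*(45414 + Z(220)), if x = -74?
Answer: 668674320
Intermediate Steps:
Z(a) = -74
(27489 - 12741)*(45414 + Z(220)) = (27489 - 12741)*(45414 - 74) = 14748*45340 = 668674320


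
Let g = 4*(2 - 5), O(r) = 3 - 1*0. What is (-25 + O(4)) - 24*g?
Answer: 266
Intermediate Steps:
O(r) = 3 (O(r) = 3 + 0 = 3)
g = -12 (g = 4*(-3) = -12)
(-25 + O(4)) - 24*g = (-25 + 3) - 24*(-12) = -22 + 288 = 266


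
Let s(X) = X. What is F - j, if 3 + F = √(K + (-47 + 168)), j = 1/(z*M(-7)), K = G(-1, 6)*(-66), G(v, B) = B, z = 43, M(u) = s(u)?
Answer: -902/301 + 5*I*√11 ≈ -2.9967 + 16.583*I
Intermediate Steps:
M(u) = u
K = -396 (K = 6*(-66) = -396)
j = -1/301 (j = 1/(43*(-7)) = 1/(-301) = -1/301 ≈ -0.0033223)
F = -3 + 5*I*√11 (F = -3 + √(-396 + (-47 + 168)) = -3 + √(-396 + 121) = -3 + √(-275) = -3 + 5*I*√11 ≈ -3.0 + 16.583*I)
F - j = (-3 + 5*I*√11) - 1*(-1/301) = (-3 + 5*I*√11) + 1/301 = -902/301 + 5*I*√11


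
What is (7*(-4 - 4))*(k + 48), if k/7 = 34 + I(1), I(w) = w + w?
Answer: -16800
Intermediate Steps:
I(w) = 2*w
k = 252 (k = 7*(34 + 2*1) = 7*(34 + 2) = 7*36 = 252)
(7*(-4 - 4))*(k + 48) = (7*(-4 - 4))*(252 + 48) = (7*(-8))*300 = -56*300 = -16800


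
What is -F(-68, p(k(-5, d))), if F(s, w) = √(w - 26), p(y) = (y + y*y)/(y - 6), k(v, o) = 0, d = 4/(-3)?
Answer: -I*√26 ≈ -5.099*I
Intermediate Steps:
d = -4/3 (d = 4*(-⅓) = -4/3 ≈ -1.3333)
p(y) = (y + y²)/(-6 + y)
F(s, w) = √(-26 + w)
-F(-68, p(k(-5, d))) = -√(-26 + 0*(1 + 0)/(-6 + 0)) = -√(-26 + 0*1/(-6)) = -√(-26 + 0*(-⅙)*1) = -√(-26 + 0) = -√(-26) = -I*√26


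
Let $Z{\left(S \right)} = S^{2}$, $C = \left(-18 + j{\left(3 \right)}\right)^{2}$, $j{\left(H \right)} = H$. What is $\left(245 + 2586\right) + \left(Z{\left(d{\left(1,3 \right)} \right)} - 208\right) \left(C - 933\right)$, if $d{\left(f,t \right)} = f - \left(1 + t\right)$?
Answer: $143723$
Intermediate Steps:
$d{\left(f,t \right)} = -1 + f - t$
$C = 225$ ($C = \left(-18 + 3\right)^{2} = \left(-15\right)^{2} = 225$)
$\left(245 + 2586\right) + \left(Z{\left(d{\left(1,3 \right)} \right)} - 208\right) \left(C - 933\right) = \left(245 + 2586\right) + \left(\left(-1 + 1 - 3\right)^{2} - 208\right) \left(225 - 933\right) = 2831 + \left(\left(-1 + 1 - 3\right)^{2} - 208\right) \left(-708\right) = 2831 + \left(\left(-3\right)^{2} - 208\right) \left(-708\right) = 2831 + \left(9 - 208\right) \left(-708\right) = 2831 - -140892 = 2831 + 140892 = 143723$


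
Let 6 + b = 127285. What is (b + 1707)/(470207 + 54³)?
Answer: 11726/57061 ≈ 0.20550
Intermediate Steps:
b = 127279 (b = -6 + 127285 = 127279)
(b + 1707)/(470207 + 54³) = (127279 + 1707)/(470207 + 54³) = 128986/(470207 + 157464) = 128986/627671 = 128986*(1/627671) = 11726/57061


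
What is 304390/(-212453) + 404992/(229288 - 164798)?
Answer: 33205827138/6850546985 ≈ 4.8472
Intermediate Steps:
304390/(-212453) + 404992/(229288 - 164798) = 304390*(-1/212453) + 404992/64490 = -304390/212453 + 404992*(1/64490) = -304390/212453 + 202496/32245 = 33205827138/6850546985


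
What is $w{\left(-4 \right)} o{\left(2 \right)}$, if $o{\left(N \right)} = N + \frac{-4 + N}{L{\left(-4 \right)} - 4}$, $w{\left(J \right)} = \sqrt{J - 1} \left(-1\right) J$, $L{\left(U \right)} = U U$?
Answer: $\frac{22 i \sqrt{5}}{3} \approx 16.398 i$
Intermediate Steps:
$L{\left(U \right)} = U^{2}$
$w{\left(J \right)} = - J \sqrt{-1 + J}$ ($w{\left(J \right)} = \sqrt{-1 + J} \left(-1\right) J = - \sqrt{-1 + J} J = - J \sqrt{-1 + J}$)
$o{\left(N \right)} = - \frac{1}{3} + \frac{13 N}{12}$ ($o{\left(N \right)} = N + \frac{-4 + N}{\left(-4\right)^{2} - 4} = N + \frac{-4 + N}{16 - 4} = N + \frac{-4 + N}{12} = N + \left(-4 + N\right) \frac{1}{12} = N + \left(- \frac{1}{3} + \frac{N}{12}\right) = - \frac{1}{3} + \frac{13 N}{12}$)
$w{\left(-4 \right)} o{\left(2 \right)} = \left(-1\right) \left(-4\right) \sqrt{-1 - 4} \left(- \frac{1}{3} + \frac{13}{12} \cdot 2\right) = \left(-1\right) \left(-4\right) \sqrt{-5} \left(- \frac{1}{3} + \frac{13}{6}\right) = \left(-1\right) \left(-4\right) i \sqrt{5} \cdot \frac{11}{6} = 4 i \sqrt{5} \cdot \frac{11}{6} = \frac{22 i \sqrt{5}}{3}$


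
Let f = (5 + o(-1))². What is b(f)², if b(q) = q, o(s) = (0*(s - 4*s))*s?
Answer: 625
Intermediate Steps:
o(s) = 0 (o(s) = (0*(-3*s))*s = 0*s = 0)
f = 25 (f = (5 + 0)² = 5² = 25)
b(f)² = 25² = 625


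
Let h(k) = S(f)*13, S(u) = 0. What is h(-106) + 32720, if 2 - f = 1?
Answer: 32720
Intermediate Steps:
f = 1 (f = 2 - 1*1 = 2 - 1 = 1)
h(k) = 0 (h(k) = 0*13 = 0)
h(-106) + 32720 = 0 + 32720 = 32720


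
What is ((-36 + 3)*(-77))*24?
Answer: 60984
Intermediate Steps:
((-36 + 3)*(-77))*24 = -33*(-77)*24 = 2541*24 = 60984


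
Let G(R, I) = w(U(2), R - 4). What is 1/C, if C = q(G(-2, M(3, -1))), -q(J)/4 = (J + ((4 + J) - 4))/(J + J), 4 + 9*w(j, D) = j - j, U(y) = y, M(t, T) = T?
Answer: -1/4 ≈ -0.25000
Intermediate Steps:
w(j, D) = -4/9 (w(j, D) = -4/9 + (j - j)/9 = -4/9 + (1/9)*0 = -4/9 + 0 = -4/9)
G(R, I) = -4/9
q(J) = -4 (q(J) = -4*(J + ((4 + J) - 4))/(J + J) = -4*(J + J)/(2*J) = -4*2*J*1/(2*J) = -4*1 = -4)
C = -4
1/C = 1/(-4) = -1/4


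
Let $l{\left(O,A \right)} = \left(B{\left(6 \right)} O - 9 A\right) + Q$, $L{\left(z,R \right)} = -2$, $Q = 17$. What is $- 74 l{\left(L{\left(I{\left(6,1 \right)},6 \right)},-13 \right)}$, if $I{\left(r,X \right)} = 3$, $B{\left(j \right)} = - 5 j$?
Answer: $-14356$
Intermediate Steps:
$l{\left(O,A \right)} = 17 - 30 O - 9 A$ ($l{\left(O,A \right)} = \left(\left(-5\right) 6 O - 9 A\right) + 17 = \left(- 30 O - 9 A\right) + 17 = 17 - 30 O - 9 A$)
$- 74 l{\left(L{\left(I{\left(6,1 \right)},6 \right)},-13 \right)} = - 74 \left(17 - -60 - -117\right) = - 74 \left(17 + 60 + 117\right) = \left(-74\right) 194 = -14356$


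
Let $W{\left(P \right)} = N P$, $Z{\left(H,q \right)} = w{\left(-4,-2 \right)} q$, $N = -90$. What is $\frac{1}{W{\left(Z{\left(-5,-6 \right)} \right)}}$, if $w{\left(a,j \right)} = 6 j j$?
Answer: $\frac{1}{12960} \approx 7.7161 \cdot 10^{-5}$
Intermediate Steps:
$w{\left(a,j \right)} = 6 j^{2}$
$Z{\left(H,q \right)} = 24 q$ ($Z{\left(H,q \right)} = 6 \left(-2\right)^{2} q = 6 \cdot 4 q = 24 q$)
$W{\left(P \right)} = - 90 P$
$\frac{1}{W{\left(Z{\left(-5,-6 \right)} \right)}} = \frac{1}{\left(-90\right) 24 \left(-6\right)} = \frac{1}{\left(-90\right) \left(-144\right)} = \frac{1}{12960}$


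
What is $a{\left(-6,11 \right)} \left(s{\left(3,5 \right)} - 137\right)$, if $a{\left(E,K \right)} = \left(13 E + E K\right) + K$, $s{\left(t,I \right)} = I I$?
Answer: $14896$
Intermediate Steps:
$s{\left(t,I \right)} = I^{2}$
$a{\left(E,K \right)} = K + 13 E + E K$
$a{\left(-6,11 \right)} \left(s{\left(3,5 \right)} - 137\right) = \left(11 + 13 \left(-6\right) - 66\right) \left(5^{2} - 137\right) = \left(11 - 78 - 66\right) \left(25 - 137\right) = \left(-133\right) \left(-112\right) = 14896$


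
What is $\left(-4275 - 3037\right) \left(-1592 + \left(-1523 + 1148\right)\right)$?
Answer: $14382704$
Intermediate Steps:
$\left(-4275 - 3037\right) \left(-1592 + \left(-1523 + 1148\right)\right) = - 7312 \left(-1592 - 375\right) = \left(-7312\right) \left(-1967\right) = 14382704$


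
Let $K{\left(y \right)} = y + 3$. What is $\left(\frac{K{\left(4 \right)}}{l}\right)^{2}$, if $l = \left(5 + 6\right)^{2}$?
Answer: $\frac{49}{14641} \approx 0.0033468$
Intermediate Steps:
$K{\left(y \right)} = 3 + y$
$l = 121$ ($l = 11^{2} = 121$)
$\left(\frac{K{\left(4 \right)}}{l}\right)^{2} = \left(\frac{3 + 4}{121}\right)^{2} = \left(7 \cdot \frac{1}{121}\right)^{2} = \left(\frac{7}{121}\right)^{2} = \frac{49}{14641}$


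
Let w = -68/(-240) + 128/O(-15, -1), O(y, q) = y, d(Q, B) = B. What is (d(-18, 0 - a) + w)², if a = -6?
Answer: 81/16 ≈ 5.0625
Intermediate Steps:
w = -33/4 (w = -68/(-240) + 128/(-15) = -68*(-1/240) + 128*(-1/15) = 17/60 - 128/15 = -33/4 ≈ -8.2500)
(d(-18, 0 - a) + w)² = ((0 - 1*(-6)) - 33/4)² = ((0 + 6) - 33/4)² = (6 - 33/4)² = (-9/4)² = 81/16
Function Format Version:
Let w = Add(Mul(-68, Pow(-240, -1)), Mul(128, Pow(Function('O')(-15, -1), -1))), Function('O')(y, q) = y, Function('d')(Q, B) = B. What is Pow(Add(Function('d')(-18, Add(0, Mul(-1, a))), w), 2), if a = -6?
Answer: Rational(81, 16) ≈ 5.0625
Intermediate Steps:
w = Rational(-33, 4) (w = Add(Mul(-68, Pow(-240, -1)), Mul(128, Pow(-15, -1))) = Add(Mul(-68, Rational(-1, 240)), Mul(128, Rational(-1, 15))) = Add(Rational(17, 60), Rational(-128, 15)) = Rational(-33, 4) ≈ -8.2500)
Pow(Add(Function('d')(-18, Add(0, Mul(-1, a))), w), 2) = Pow(Add(Add(0, Mul(-1, -6)), Rational(-33, 4)), 2) = Pow(Add(Add(0, 6), Rational(-33, 4)), 2) = Pow(Add(6, Rational(-33, 4)), 2) = Pow(Rational(-9, 4), 2) = Rational(81, 16)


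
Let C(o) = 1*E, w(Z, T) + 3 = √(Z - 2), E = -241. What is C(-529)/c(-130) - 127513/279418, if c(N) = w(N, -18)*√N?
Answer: (-24865035*I - 16576690*√33 + 33669869*√130)/(18162170*(2*√33 + 3*I)) ≈ 1.266 - 0.44973*I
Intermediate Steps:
w(Z, T) = -3 + √(-2 + Z) (w(Z, T) = -3 + √(Z - 2) = -3 + √(-2 + Z))
C(o) = -241 (C(o) = 1*(-241) = -241)
c(N) = √N*(-3 + √(-2 + N)) (c(N) = (-3 + √(-2 + N))*√N = √N*(-3 + √(-2 + N)))
C(-529)/c(-130) - 127513/279418 = -241*(-I*√130/(130*(-3 + √(-2 - 130)))) - 127513/279418 = -241*(-I*√130/(130*(-3 + √(-132)))) - 127513*1/279418 = -241*(-I*√130/(130*(-3 + 2*I*√33))) - 127513/279418 = -(-241)*I*√130/(130*(-3 + 2*I*√33)) - 127513/279418 = 241*I*√130/(130*(-3 + 2*I*√33)) - 127513/279418 = -127513/279418 + 241*I*√130/(130*(-3 + 2*I*√33))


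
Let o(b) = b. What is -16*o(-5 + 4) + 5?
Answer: 21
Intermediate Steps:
-16*o(-5 + 4) + 5 = -16*(-5 + 4) + 5 = -16*(-1) + 5 = 16 + 5 = 21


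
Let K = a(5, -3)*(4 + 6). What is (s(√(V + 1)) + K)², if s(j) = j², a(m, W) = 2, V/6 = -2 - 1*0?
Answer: 81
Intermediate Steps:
V = -12 (V = 6*(-2 - 1*0) = 6*(-2 + 0) = 6*(-2) = -12)
K = 20 (K = 2*(4 + 6) = 2*10 = 20)
(s(√(V + 1)) + K)² = ((√(-12 + 1))² + 20)² = ((√(-11))² + 20)² = ((I*√11)² + 20)² = (-11 + 20)² = 9² = 81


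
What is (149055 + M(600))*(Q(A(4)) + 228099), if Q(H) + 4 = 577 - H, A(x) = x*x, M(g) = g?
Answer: 34219513680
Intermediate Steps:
A(x) = x²
Q(H) = 573 - H (Q(H) = -4 + (577 - H) = 573 - H)
(149055 + M(600))*(Q(A(4)) + 228099) = (149055 + 600)*((573 - 1*4²) + 228099) = 149655*((573 - 1*16) + 228099) = 149655*((573 - 16) + 228099) = 149655*(557 + 228099) = 149655*228656 = 34219513680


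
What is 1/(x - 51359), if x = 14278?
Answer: -1/37081 ≈ -2.6968e-5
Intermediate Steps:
1/(x - 51359) = 1/(14278 - 51359) = 1/(-37081) = -1/37081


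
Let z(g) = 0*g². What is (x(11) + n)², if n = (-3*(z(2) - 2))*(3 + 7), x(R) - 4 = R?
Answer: 5625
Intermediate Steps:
x(R) = 4 + R
z(g) = 0
n = 60 (n = (-3*(0 - 2))*(3 + 7) = -3*(-2)*10 = 6*10 = 60)
(x(11) + n)² = ((4 + 11) + 60)² = (15 + 60)² = 75² = 5625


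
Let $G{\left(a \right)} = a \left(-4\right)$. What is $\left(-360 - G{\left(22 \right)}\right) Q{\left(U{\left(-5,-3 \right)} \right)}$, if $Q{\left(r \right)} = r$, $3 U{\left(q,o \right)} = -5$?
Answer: $\frac{1360}{3} \approx 453.33$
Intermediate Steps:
$U{\left(q,o \right)} = - \frac{5}{3}$ ($U{\left(q,o \right)} = \frac{1}{3} \left(-5\right) = - \frac{5}{3}$)
$G{\left(a \right)} = - 4 a$
$\left(-360 - G{\left(22 \right)}\right) Q{\left(U{\left(-5,-3 \right)} \right)} = \left(-360 - \left(-4\right) 22\right) \left(- \frac{5}{3}\right) = \left(-360 - -88\right) \left(- \frac{5}{3}\right) = \left(-360 + 88\right) \left(- \frac{5}{3}\right) = \left(-272\right) \left(- \frac{5}{3}\right) = \frac{1360}{3}$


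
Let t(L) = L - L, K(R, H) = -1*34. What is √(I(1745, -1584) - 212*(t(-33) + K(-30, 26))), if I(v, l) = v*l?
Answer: 2*I*√689218 ≈ 1660.4*I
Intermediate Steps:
I(v, l) = l*v
K(R, H) = -34
t(L) = 0
√(I(1745, -1584) - 212*(t(-33) + K(-30, 26))) = √(-1584*1745 - 212*(0 - 34)) = √(-2764080 - 212*(-34)) = √(-2764080 + 7208) = √(-2756872) = 2*I*√689218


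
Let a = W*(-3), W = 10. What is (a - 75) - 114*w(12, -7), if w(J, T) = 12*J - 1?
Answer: -16407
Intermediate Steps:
a = -30 (a = 10*(-3) = -30)
w(J, T) = -1 + 12*J
(a - 75) - 114*w(12, -7) = (-30 - 75) - 114*(-1 + 12*12) = -105 - 114*(-1 + 144) = -105 - 114*143 = -105 - 16302 = -16407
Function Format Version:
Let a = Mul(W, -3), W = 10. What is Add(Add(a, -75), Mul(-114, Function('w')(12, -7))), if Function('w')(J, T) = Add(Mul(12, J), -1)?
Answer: -16407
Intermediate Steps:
a = -30 (a = Mul(10, -3) = -30)
Function('w')(J, T) = Add(-1, Mul(12, J))
Add(Add(a, -75), Mul(-114, Function('w')(12, -7))) = Add(Add(-30, -75), Mul(-114, Add(-1, Mul(12, 12)))) = Add(-105, Mul(-114, Add(-1, 144))) = Add(-105, Mul(-114, 143)) = Add(-105, -16302) = -16407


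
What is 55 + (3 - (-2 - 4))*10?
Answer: 145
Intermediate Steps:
55 + (3 - (-2 - 4))*10 = 55 + (3 - 1*(-6))*10 = 55 + (3 + 6)*10 = 55 + 9*10 = 55 + 90 = 145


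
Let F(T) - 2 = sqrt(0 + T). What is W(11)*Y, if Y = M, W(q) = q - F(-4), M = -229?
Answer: -2061 + 458*I ≈ -2061.0 + 458.0*I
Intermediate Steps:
F(T) = 2 + sqrt(T) (F(T) = 2 + sqrt(0 + T) = 2 + sqrt(T))
W(q) = -2 + q - 2*I (W(q) = q - (2 + sqrt(-4)) = q - (2 + 2*I) = q + (-2 - 2*I) = -2 + q - 2*I)
Y = -229
W(11)*Y = (-2 + 11 - 2*I)*(-229) = (9 - 2*I)*(-229) = -2061 + 458*I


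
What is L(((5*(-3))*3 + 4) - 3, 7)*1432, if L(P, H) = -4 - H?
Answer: -15752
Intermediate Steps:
L(((5*(-3))*3 + 4) - 3, 7)*1432 = (-4 - 1*7)*1432 = (-4 - 7)*1432 = -11*1432 = -15752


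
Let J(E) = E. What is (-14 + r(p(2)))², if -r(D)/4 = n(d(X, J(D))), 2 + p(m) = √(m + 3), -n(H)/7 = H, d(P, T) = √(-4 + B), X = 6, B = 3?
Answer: -588 - 784*I ≈ -588.0 - 784.0*I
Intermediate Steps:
d(P, T) = I (d(P, T) = √(-4 + 3) = √(-1) = I)
n(H) = -7*H
p(m) = -2 + √(3 + m) (p(m) = -2 + √(m + 3) = -2 + √(3 + m))
r(D) = 28*I (r(D) = -(-28)*I = 28*I)
(-14 + r(p(2)))² = (-14 + 28*I)²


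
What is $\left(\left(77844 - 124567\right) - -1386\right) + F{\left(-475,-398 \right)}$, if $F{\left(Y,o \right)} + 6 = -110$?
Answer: $-45453$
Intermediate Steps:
$F{\left(Y,o \right)} = -116$ ($F{\left(Y,o \right)} = -6 - 110 = -116$)
$\left(\left(77844 - 124567\right) - -1386\right) + F{\left(-475,-398 \right)} = \left(\left(77844 - 124567\right) - -1386\right) - 116 = \left(-46723 + \left(-278 + 1664\right)\right) - 116 = \left(-46723 + 1386\right) - 116 = -45337 - 116 = -45453$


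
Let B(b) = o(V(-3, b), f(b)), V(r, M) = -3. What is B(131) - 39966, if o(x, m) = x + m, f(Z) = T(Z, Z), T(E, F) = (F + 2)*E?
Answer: -22546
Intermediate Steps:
T(E, F) = E*(2 + F) (T(E, F) = (2 + F)*E = E*(2 + F))
f(Z) = Z*(2 + Z)
o(x, m) = m + x
B(b) = -3 + b*(2 + b) (B(b) = b*(2 + b) - 3 = -3 + b*(2 + b))
B(131) - 39966 = (-3 + 131*(2 + 131)) - 39966 = (-3 + 131*133) - 39966 = (-3 + 17423) - 39966 = 17420 - 39966 = -22546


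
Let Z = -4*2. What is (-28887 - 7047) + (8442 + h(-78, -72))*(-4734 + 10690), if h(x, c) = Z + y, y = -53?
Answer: 49881302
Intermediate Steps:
Z = -8 (Z = -1*8 = -8)
h(x, c) = -61 (h(x, c) = -8 - 53 = -61)
(-28887 - 7047) + (8442 + h(-78, -72))*(-4734 + 10690) = (-28887 - 7047) + (8442 - 61)*(-4734 + 10690) = -35934 + 8381*5956 = -35934 + 49917236 = 49881302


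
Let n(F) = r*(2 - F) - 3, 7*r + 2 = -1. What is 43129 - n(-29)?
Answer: 302017/7 ≈ 43145.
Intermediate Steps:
r = -3/7 (r = -2/7 + (⅐)*(-1) = -2/7 - ⅐ = -3/7 ≈ -0.42857)
n(F) = -27/7 + 3*F/7 (n(F) = -3*(2 - F)/7 - 3 = (-6/7 + 3*F/7) - 3 = -27/7 + 3*F/7)
43129 - n(-29) = 43129 - (-27/7 + (3/7)*(-29)) = 43129 - (-27/7 - 87/7) = 43129 - 1*(-114/7) = 43129 + 114/7 = 302017/7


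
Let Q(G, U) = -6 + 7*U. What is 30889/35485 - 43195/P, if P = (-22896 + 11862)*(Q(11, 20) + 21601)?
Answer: 1481891200337/1702030857030 ≈ 0.87066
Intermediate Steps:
P = -239823990 (P = (-22896 + 11862)*((-6 + 7*20) + 21601) = -11034*((-6 + 140) + 21601) = -11034*(134 + 21601) = -11034*21735 = -239823990)
30889/35485 - 43195/P = 30889/35485 - 43195/(-239823990) = 30889*(1/35485) - 43195*(-1/239823990) = 30889/35485 + 8639/47964798 = 1481891200337/1702030857030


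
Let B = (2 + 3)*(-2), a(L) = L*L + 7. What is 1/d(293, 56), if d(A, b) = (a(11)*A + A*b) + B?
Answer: 1/53902 ≈ 1.8552e-5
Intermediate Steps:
a(L) = 7 + L² (a(L) = L² + 7 = 7 + L²)
B = -10 (B = 5*(-2) = -10)
d(A, b) = -10 + 128*A + A*b (d(A, b) = ((7 + 11²)*A + A*b) - 10 = ((7 + 121)*A + A*b) - 10 = (128*A + A*b) - 10 = -10 + 128*A + A*b)
1/d(293, 56) = 1/(-10 + 128*293 + 293*56) = 1/(-10 + 37504 + 16408) = 1/53902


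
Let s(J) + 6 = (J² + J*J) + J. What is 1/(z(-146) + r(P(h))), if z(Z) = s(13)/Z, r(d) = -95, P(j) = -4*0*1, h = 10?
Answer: -146/14215 ≈ -0.010271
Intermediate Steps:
s(J) = -6 + J + 2*J² (s(J) = -6 + ((J² + J*J) + J) = -6 + ((J² + J²) + J) = -6 + (2*J² + J) = -6 + (J + 2*J²) = -6 + J + 2*J²)
P(j) = 0 (P(j) = 0*1 = 0)
z(Z) = 345/Z (z(Z) = (-6 + 13 + 2*13²)/Z = (-6 + 13 + 2*169)/Z = (-6 + 13 + 338)/Z = 345/Z)
1/(z(-146) + r(P(h))) = 1/(345/(-146) - 95) = 1/(345*(-1/146) - 95) = 1/(-345/146 - 95) = 1/(-14215/146) = -146/14215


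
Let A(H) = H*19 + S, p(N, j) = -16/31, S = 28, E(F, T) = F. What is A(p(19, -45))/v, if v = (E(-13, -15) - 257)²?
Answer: 47/188325 ≈ 0.00024957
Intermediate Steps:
p(N, j) = -16/31 (p(N, j) = -16*1/31 = -16/31)
A(H) = 28 + 19*H (A(H) = H*19 + 28 = 19*H + 28 = 28 + 19*H)
v = 72900 (v = (-13 - 257)² = (-270)² = 72900)
A(p(19, -45))/v = (28 + 19*(-16/31))/72900 = (28 - 304/31)*(1/72900) = (564/31)*(1/72900) = 47/188325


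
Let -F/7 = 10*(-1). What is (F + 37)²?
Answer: 11449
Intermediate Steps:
F = 70 (F = -70*(-1) = -7*(-10) = 70)
(F + 37)² = (70 + 37)² = 107² = 11449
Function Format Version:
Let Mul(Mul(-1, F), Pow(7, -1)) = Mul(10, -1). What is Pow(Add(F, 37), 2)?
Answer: 11449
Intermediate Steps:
F = 70 (F = Mul(-7, Mul(10, -1)) = Mul(-7, -10) = 70)
Pow(Add(F, 37), 2) = Pow(Add(70, 37), 2) = Pow(107, 2) = 11449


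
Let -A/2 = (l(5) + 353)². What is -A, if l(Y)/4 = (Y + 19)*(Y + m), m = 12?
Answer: 7880450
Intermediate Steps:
l(Y) = 4*(12 + Y)*(19 + Y) (l(Y) = 4*((Y + 19)*(Y + 12)) = 4*((19 + Y)*(12 + Y)) = 4*((12 + Y)*(19 + Y)) = 4*(12 + Y)*(19 + Y))
A = -7880450 (A = -2*((912 + 4*5² + 124*5) + 353)² = -2*((912 + 4*25 + 620) + 353)² = -2*((912 + 100 + 620) + 353)² = -2*(1632 + 353)² = -2*1985² = -2*3940225 = -7880450)
-A = -1*(-7880450) = 7880450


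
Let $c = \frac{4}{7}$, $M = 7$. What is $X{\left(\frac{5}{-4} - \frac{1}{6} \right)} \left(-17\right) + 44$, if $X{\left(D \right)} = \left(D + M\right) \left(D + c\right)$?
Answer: $\frac{125221}{1008} \approx 124.23$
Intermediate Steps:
$c = \frac{4}{7}$ ($c = 4 \cdot \frac{1}{7} = \frac{4}{7} \approx 0.57143$)
$X{\left(D \right)} = \left(7 + D\right) \left(\frac{4}{7} + D\right)$ ($X{\left(D \right)} = \left(D + 7\right) \left(D + \frac{4}{7}\right) = \left(7 + D\right) \left(\frac{4}{7} + D\right)$)
$X{\left(\frac{5}{-4} - \frac{1}{6} \right)} \left(-17\right) + 44 = \left(4 + \left(\frac{5}{-4} - \frac{1}{6}\right)^{2} + \frac{53 \left(\frac{5}{-4} - \frac{1}{6}\right)}{7}\right) \left(-17\right) + 44 = \left(4 + \left(5 \left(- \frac{1}{4}\right) - \frac{1}{6}\right)^{2} + \frac{53 \left(5 \left(- \frac{1}{4}\right) - \frac{1}{6}\right)}{7}\right) \left(-17\right) + 44 = \left(4 + \left(- \frac{5}{4} - \frac{1}{6}\right)^{2} + \frac{53 \left(- \frac{5}{4} - \frac{1}{6}\right)}{7}\right) \left(-17\right) + 44 = \left(4 + \left(- \frac{17}{12}\right)^{2} + \frac{53}{7} \left(- \frac{17}{12}\right)\right) \left(-17\right) + 44 = \left(4 + \frac{289}{144} - \frac{901}{84}\right) \left(-17\right) + 44 = \left(- \frac{4757}{1008}\right) \left(-17\right) + 44 = \frac{80869}{1008} + 44 = \frac{125221}{1008}$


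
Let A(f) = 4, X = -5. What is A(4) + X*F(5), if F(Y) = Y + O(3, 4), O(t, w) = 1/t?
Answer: -68/3 ≈ -22.667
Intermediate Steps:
F(Y) = 1/3 + Y (F(Y) = Y + 1/3 = 1/3 + Y)
A(4) + X*F(5) = 4 - 5*(1/3 + 5) = 4 - 5*16/3 = 4 - 80/3 = -68/3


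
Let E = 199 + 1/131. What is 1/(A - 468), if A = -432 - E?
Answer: -131/143970 ≈ -0.00090991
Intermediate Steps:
E = 26070/131 (E = 199 + 1/131 = 26070/131 ≈ 199.01)
A = -82662/131 (A = -432 - 1*26070/131 = -432 - 26070/131 = -82662/131 ≈ -631.01)
1/(A - 468) = 1/(-82662/131 - 468) = 1/(-143970/131) = -131/143970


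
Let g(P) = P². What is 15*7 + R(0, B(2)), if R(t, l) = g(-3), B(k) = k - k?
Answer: 114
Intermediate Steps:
B(k) = 0
R(t, l) = 9 (R(t, l) = (-3)² = 9)
15*7 + R(0, B(2)) = 15*7 + 9 = 105 + 9 = 114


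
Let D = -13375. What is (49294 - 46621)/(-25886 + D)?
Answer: -891/13087 ≈ -0.068083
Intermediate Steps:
(49294 - 46621)/(-25886 + D) = (49294 - 46621)/(-25886 - 13375) = 2673/(-39261) = 2673*(-1/39261) = -891/13087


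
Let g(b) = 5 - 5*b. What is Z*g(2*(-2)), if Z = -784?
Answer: -19600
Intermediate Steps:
Z*g(2*(-2)) = -784*(5 - 10*(-2)) = -784*(5 - 5*(-4)) = -784*(5 + 20) = -784*25 = -19600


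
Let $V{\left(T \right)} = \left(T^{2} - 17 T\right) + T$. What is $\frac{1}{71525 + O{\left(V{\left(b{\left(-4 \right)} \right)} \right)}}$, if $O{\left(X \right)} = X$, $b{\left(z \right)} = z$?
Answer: $\frac{1}{71605} \approx 1.3966 \cdot 10^{-5}$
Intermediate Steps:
$V{\left(T \right)} = T^{2} - 16 T$
$\frac{1}{71525 + O{\left(V{\left(b{\left(-4 \right)} \right)} \right)}} = \frac{1}{71525 - 4 \left(-16 - 4\right)} = \frac{1}{71525 - -80} = \frac{1}{71525 + 80} = \frac{1}{71605}$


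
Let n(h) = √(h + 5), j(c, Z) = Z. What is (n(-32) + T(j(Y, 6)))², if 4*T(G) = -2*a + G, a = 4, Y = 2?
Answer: (1 - 6*I*√3)²/4 ≈ -26.75 - 5.1962*I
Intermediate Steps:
T(G) = -2 + G/4 (T(G) = (-2*4 + G)/4 = (-8 + G)/4 = -2 + G/4)
n(h) = √(5 + h)
(n(-32) + T(j(Y, 6)))² = (√(5 - 32) + (-2 + (¼)*6))² = (√(-27) + (-2 + 3/2))² = (3*I*√3 - ½)² = (-½ + 3*I*√3)²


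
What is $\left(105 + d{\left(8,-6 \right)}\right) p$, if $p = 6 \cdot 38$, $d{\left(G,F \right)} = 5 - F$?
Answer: $26448$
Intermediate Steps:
$p = 228$
$\left(105 + d{\left(8,-6 \right)}\right) p = \left(105 + \left(5 - -6\right)\right) 228 = \left(105 + \left(5 + 6\right)\right) 228 = \left(105 + 11\right) 228 = 116 \cdot 228 = 26448$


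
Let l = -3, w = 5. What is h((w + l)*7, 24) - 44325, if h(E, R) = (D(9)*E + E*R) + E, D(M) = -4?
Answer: -44031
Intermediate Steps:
h(E, R) = -3*E + E*R (h(E, R) = (-4*E + E*R) + E = -3*E + E*R)
h((w + l)*7, 24) - 44325 = ((5 - 3)*7)*(-3 + 24) - 44325 = (2*7)*21 - 44325 = 14*21 - 44325 = 294 - 44325 = -44031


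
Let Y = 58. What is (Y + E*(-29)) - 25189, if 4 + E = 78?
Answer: -27277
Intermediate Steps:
E = 74 (E = -4 + 78 = 74)
(Y + E*(-29)) - 25189 = (58 + 74*(-29)) - 25189 = (58 - 2146) - 25189 = -2088 - 25189 = -27277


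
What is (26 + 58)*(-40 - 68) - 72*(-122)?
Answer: -288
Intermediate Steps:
(26 + 58)*(-40 - 68) - 72*(-122) = 84*(-108) + 8784 = -9072 + 8784 = -288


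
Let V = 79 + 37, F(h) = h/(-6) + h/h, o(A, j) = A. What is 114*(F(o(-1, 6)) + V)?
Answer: 13357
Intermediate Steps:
F(h) = 1 - h/6 (F(h) = h*(-⅙) + 1 = -h/6 + 1 = 1 - h/6)
V = 116
114*(F(o(-1, 6)) + V) = 114*((1 - ⅙*(-1)) + 116) = 114*((1 + ⅙) + 116) = 114*(7/6 + 116) = 114*(703/6) = 13357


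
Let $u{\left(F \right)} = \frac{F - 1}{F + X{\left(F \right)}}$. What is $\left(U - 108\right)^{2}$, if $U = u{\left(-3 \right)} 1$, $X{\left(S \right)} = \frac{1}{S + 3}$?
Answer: $11664$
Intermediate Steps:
$X{\left(S \right)} = \frac{1}{3 + S}$
$u{\left(F \right)} = \frac{-1 + F}{F + \frac{1}{3 + F}}$ ($u{\left(F \right)} = \frac{F - 1}{F + \frac{1}{3 + F}} = \frac{-1 + F}{F + \frac{1}{3 + F}}$)
$U = 0$ ($U = \frac{\left(-1 - 3\right) \left(3 - 3\right)}{1 - 3 \left(3 - 3\right)} 1 = \frac{1}{1 - 0} \left(-4\right) 0 \cdot 1 = \frac{1}{1 + 0} \left(-4\right) 0 \cdot 1 = 1^{-1} \left(-4\right) 0 \cdot 1 = 1 \left(-4\right) 0 \cdot 1 = 0 \cdot 1 = 0$)
$\left(U - 108\right)^{2} = \left(0 - 108\right)^{2} = \left(-108\right)^{2} = 11664$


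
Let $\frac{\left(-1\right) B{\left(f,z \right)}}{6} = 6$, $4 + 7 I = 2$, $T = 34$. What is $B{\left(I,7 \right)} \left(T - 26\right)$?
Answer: $-288$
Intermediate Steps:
$I = - \frac{2}{7}$ ($I = - \frac{4}{7} + \frac{1}{7} \cdot 2 = - \frac{4}{7} + \frac{2}{7} = - \frac{2}{7} \approx -0.28571$)
$B{\left(f,z \right)} = -36$ ($B{\left(f,z \right)} = \left(-6\right) 6 = -36$)
$B{\left(I,7 \right)} \left(T - 26\right) = - 36 \left(34 - 26\right) = \left(-36\right) 8 = -288$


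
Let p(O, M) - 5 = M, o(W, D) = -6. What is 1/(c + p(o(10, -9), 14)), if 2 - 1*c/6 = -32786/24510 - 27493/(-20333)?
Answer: 83060305/2567653763 ≈ 0.032349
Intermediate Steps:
p(O, M) = 5 + M
c = 989507968/83060305 (c = 12 - 6*(-32786/24510 - 27493/(-20333)) = 12 - 6*(-32786*1/24510 - 27493*(-1/20333)) = 12 - 6*(-16393/12255 + 27493/20333) = 12 - 6*3607846/249180915 = 12 - 7215692/83060305 = 989507968/83060305 ≈ 11.913)
1/(c + p(o(10, -9), 14)) = 1/(989507968/83060305 + (5 + 14)) = 1/(989507968/83060305 + 19) = 1/(2567653763/83060305) = 83060305/2567653763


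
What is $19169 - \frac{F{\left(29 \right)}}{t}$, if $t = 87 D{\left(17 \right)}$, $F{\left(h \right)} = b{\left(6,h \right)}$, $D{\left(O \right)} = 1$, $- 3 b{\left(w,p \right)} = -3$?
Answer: $\frac{1667702}{87} \approx 19169.0$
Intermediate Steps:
$b{\left(w,p \right)} = 1$ ($b{\left(w,p \right)} = \left(- \frac{1}{3}\right) \left(-3\right) = 1$)
$F{\left(h \right)} = 1$
$t = 87$ ($t = 87 \cdot 1 = 87$)
$19169 - \frac{F{\left(29 \right)}}{t} = 19169 - 1 \cdot \frac{1}{87} = 19169 - \frac{1}{87} = \frac{1667702}{87}$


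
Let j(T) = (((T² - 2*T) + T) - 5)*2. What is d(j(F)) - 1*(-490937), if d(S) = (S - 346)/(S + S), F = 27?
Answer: 342183351/697 ≈ 4.9094e+5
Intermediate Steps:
j(T) = -10 - 2*T + 2*T² (j(T) = ((T² - T) - 5)*2 = (-5 + T² - T)*2 = -10 - 2*T + 2*T²)
d(S) = (-346 + S)/(2*S) (d(S) = (-346 + S)/((2*S)) = (-346 + S)*(1/(2*S)) = (-346 + S)/(2*S))
d(j(F)) - 1*(-490937) = (-346 + (-10 - 2*27 + 2*27²))/(2*(-10 - 2*27 + 2*27²)) - 1*(-490937) = (-346 + (-10 - 54 + 2*729))/(2*(-10 - 54 + 2*729)) + 490937 = (-346 + (-10 - 54 + 1458))/(2*(-10 - 54 + 1458)) + 490937 = (½)*(-346 + 1394)/1394 + 490937 = (½)*(1/1394)*1048 + 490937 = 262/697 + 490937 = 342183351/697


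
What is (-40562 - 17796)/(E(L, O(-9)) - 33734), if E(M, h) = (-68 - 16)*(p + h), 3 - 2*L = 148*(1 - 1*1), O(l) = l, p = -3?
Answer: 29179/16363 ≈ 1.7832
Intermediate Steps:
L = 3/2 (L = 3/2 - 74*(1 - 1*1) = 3/2 - 74*(1 - 1) = 3/2 - 74*0 = 3/2 - ½*0 = 3/2 + 0 = 3/2 ≈ 1.5000)
E(M, h) = 252 - 84*h (E(M, h) = (-68 - 16)*(-3 + h) = -84*(-3 + h) = 252 - 84*h)
(-40562 - 17796)/(E(L, O(-9)) - 33734) = (-40562 - 17796)/((252 - 84*(-9)) - 33734) = -58358/((252 + 756) - 33734) = -58358/(1008 - 33734) = -58358/(-32726) = -58358*(-1/32726) = 29179/16363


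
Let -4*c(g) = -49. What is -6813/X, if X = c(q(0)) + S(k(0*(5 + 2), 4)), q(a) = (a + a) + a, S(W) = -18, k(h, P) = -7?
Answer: 27252/23 ≈ 1184.9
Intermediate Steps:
q(a) = 3*a (q(a) = 2*a + a = 3*a)
c(g) = 49/4 (c(g) = -¼*(-49) = 49/4)
X = -23/4 (X = 49/4 - 18 = -23/4 ≈ -5.7500)
-6813/X = -6813/(-23/4) = -6813*(-4/23) = 27252/23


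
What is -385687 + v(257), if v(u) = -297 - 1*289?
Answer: -386273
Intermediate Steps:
v(u) = -586 (v(u) = -297 - 289 = -586)
-385687 + v(257) = -385687 - 586 = -386273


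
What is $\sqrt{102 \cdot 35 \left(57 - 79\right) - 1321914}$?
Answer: $33 i \sqrt{1286} \approx 1183.4 i$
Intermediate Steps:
$\sqrt{102 \cdot 35 \left(57 - 79\right) - 1321914} = \sqrt{3570 \left(57 - 79\right) - 1321914} = \sqrt{3570 \left(-22\right) - 1321914} = \sqrt{-78540 - 1321914} = \sqrt{-1400454} = 33 i \sqrt{1286}$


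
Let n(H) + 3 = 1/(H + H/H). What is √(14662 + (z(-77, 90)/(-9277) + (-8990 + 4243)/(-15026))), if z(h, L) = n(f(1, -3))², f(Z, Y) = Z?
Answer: √284907862825354439561/139396202 ≈ 121.09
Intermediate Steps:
n(H) = -3 + 1/(1 + H) (n(H) = -3 + 1/(H + H/H) = -3 + 1/(H + 1) = -3 + 1/(1 + H))
z(h, L) = 25/4 (z(h, L) = ((-2 - 3*1)/(1 + 1))² = ((-2 - 3)/2)² = ((½)*(-5))² = (-5/2)² = 25/4)
√(14662 + (z(-77, 90)/(-9277) + (-8990 + 4243)/(-15026))) = √(14662 + ((25/4)/(-9277) + (-8990 + 4243)/(-15026))) = √(14662 + ((25/4)*(-1/9277) - 4747*(-1/15026))) = √(14662 + (-25/37108 + 4747/15026)) = √(14662 + 87888013/278792404) = √(4087742115461/278792404) = √284907862825354439561/139396202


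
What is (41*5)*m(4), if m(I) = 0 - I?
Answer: -820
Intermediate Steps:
m(I) = -I
(41*5)*m(4) = (41*5)*(-1*4) = 205*(-4) = -820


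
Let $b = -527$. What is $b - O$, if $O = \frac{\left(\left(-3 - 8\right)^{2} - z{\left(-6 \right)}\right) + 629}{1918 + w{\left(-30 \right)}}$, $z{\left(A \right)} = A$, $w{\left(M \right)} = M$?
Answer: $- \frac{248933}{472} \approx -527.4$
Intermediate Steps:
$O = \frac{189}{472}$ ($O = \frac{\left(\left(-3 - 8\right)^{2} - -6\right) + 629}{1918 - 30} = \frac{\left(\left(-11\right)^{2} + 6\right) + 629}{1888} = \left(\left(121 + 6\right) + 629\right) \frac{1}{1888} = \left(127 + 629\right) \frac{1}{1888} = 756 \cdot \frac{1}{1888} = \frac{189}{472} \approx 0.40042$)
$b - O = -527 - \frac{189}{472} = - \frac{248933}{472}$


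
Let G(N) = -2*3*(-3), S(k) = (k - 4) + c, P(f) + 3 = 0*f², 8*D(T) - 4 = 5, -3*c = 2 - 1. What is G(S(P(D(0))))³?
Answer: 5832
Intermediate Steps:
c = -⅓ (c = -(2 - 1)/3 = -⅓*1 = -⅓ ≈ -0.33333)
D(T) = 9/8 (D(T) = ½ + (⅛)*5 = ½ + 5/8 = 9/8)
P(f) = -3 (P(f) = -3 + 0*f² = -3 + 0 = -3)
S(k) = -13/3 + k (S(k) = (k - 4) - ⅓ = (-4 + k) - ⅓ = -13/3 + k)
G(N) = 18 (G(N) = -6*(-3) = 18)
G(S(P(D(0))))³ = 18³ = 5832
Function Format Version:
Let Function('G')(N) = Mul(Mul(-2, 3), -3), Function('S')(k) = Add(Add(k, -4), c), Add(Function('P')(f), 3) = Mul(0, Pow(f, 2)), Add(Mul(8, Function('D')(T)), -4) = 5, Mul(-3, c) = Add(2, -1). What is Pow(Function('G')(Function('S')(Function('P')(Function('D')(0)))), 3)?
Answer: 5832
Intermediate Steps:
c = Rational(-1, 3) (c = Mul(Rational(-1, 3), Add(2, -1)) = Mul(Rational(-1, 3), 1) = Rational(-1, 3) ≈ -0.33333)
Function('D')(T) = Rational(9, 8) (Function('D')(T) = Add(Rational(1, 2), Mul(Rational(1, 8), 5)) = Add(Rational(1, 2), Rational(5, 8)) = Rational(9, 8))
Function('P')(f) = -3 (Function('P')(f) = Add(-3, Mul(0, Pow(f, 2))) = Add(-3, 0) = -3)
Function('S')(k) = Add(Rational(-13, 3), k) (Function('S')(k) = Add(Add(k, -4), Rational(-1, 3)) = Add(Add(-4, k), Rational(-1, 3)) = Add(Rational(-13, 3), k))
Function('G')(N) = 18 (Function('G')(N) = Mul(-6, -3) = 18)
Pow(Function('G')(Function('S')(Function('P')(Function('D')(0)))), 3) = Pow(18, 3) = 5832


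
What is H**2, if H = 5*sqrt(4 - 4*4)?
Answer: -300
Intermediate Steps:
H = 10*I*sqrt(3) (H = 5*sqrt(4 - 16) = 5*sqrt(-12) = 5*(2*I*sqrt(3)) = 10*I*sqrt(3) ≈ 17.32*I)
H**2 = (10*I*sqrt(3))**2 = -300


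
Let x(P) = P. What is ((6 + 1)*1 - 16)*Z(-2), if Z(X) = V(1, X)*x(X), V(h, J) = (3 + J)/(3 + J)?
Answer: 18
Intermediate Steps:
V(h, J) = 1
Z(X) = X (Z(X) = 1*X = X)
((6 + 1)*1 - 16)*Z(-2) = ((6 + 1)*1 - 16)*(-2) = (7*1 - 16)*(-2) = (7 - 16)*(-2) = -9*(-2) = 18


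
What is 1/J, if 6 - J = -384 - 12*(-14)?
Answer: 1/222 ≈ 0.0045045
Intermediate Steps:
J = 222 (J = 6 - (-384 - 12*(-14)) = 6 - (-384 - 1*(-168)) = 6 - (-384 + 168) = 6 - 1*(-216) = 6 + 216 = 222)
1/J = 1/222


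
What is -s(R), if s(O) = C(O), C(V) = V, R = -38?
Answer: 38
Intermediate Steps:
s(O) = O
-s(R) = -1*(-38) = 38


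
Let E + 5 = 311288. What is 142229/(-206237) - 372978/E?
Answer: -4488716059/2377706373 ≈ -1.8878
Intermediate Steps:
E = 311283 (E = -5 + 311288 = 311283)
142229/(-206237) - 372978/E = 142229/(-206237) - 372978/311283 = 142229*(-1/206237) - 372978*1/311283 = -142229/206237 - 13814/11529 = -4488716059/2377706373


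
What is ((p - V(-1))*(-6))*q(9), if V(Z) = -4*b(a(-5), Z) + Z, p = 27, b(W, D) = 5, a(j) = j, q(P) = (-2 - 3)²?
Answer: -7200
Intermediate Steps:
q(P) = 25 (q(P) = (-5)² = 25)
V(Z) = -20 + Z (V(Z) = -4*5 + Z = -20 + Z)
((p - V(-1))*(-6))*q(9) = ((27 - (-20 - 1))*(-6))*25 = ((27 - 1*(-21))*(-6))*25 = ((27 + 21)*(-6))*25 = (48*(-6))*25 = -288*25 = -7200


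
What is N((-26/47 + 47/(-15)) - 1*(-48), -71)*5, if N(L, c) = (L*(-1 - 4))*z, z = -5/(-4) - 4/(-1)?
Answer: -1093435/188 ≈ -5816.1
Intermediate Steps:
z = 21/4 (z = -5*(-¼) - 4*(-1) = 5/4 + 4 = 21/4 ≈ 5.2500)
N(L, c) = -105*L/4 (N(L, c) = (L*(-1 - 4))*(21/4) = (L*(-5))*(21/4) = -5*L*(21/4) = -105*L/4)
N((-26/47 + 47/(-15)) - 1*(-48), -71)*5 = -105*((-26/47 + 47/(-15)) - 1*(-48))/4*5 = -105*((-26*1/47 + 47*(-1/15)) + 48)/4*5 = -105*((-26/47 - 47/15) + 48)/4*5 = -105*(-2599/705 + 48)/4*5 = -105/4*31241/705*5 = -218687/188*5 = -1093435/188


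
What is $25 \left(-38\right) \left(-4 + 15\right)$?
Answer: $-10450$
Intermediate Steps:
$25 \left(-38\right) \left(-4 + 15\right) = \left(-950\right) 11 = -10450$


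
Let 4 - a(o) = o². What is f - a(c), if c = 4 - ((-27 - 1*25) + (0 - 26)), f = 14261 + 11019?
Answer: 32000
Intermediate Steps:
f = 25280
c = 82 (c = 4 - ((-27 - 25) - 26) = 4 - (-52 - 26) = 4 - 1*(-78) = 4 + 78 = 82)
a(o) = 4 - o²
f - a(c) = 25280 - (4 - 1*82²) = 25280 - (4 - 1*6724) = 25280 - (4 - 6724) = 25280 - 1*(-6720) = 25280 + 6720 = 32000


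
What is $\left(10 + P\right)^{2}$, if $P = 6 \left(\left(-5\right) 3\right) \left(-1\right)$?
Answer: $10000$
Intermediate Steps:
$P = 90$ ($P = 6 \left(-15\right) \left(-1\right) = \left(-90\right) \left(-1\right) = 90$)
$\left(10 + P\right)^{2} = \left(10 + 90\right)^{2} = 100^{2} = 10000$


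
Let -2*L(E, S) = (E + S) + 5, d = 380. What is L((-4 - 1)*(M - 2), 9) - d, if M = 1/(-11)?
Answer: -8629/22 ≈ -392.23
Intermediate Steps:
M = -1/11 (M = 1*(-1/11) = -1/11 ≈ -0.090909)
L(E, S) = -5/2 - E/2 - S/2 (L(E, S) = -((E + S) + 5)/2 = -(5 + E + S)/2 = -5/2 - E/2 - S/2)
L((-4 - 1)*(M - 2), 9) - d = (-5/2 - (-4 - 1)*(-1/11 - 2)/2 - ½*9) - 1*380 = (-5/2 - (-5)*(-23)/(2*11) - 9/2) - 380 = (-5/2 - ½*115/11 - 9/2) - 380 = (-5/2 - 115/22 - 9/2) - 380 = -269/22 - 380 = -8629/22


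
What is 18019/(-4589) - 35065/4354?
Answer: -239368011/19980506 ≈ -11.980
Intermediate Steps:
18019/(-4589) - 35065/4354 = 18019*(-1/4589) - 35065*1/4354 = -18019/4589 - 35065/4354 = -239368011/19980506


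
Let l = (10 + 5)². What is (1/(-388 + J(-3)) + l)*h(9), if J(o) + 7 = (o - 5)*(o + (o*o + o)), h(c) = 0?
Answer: 0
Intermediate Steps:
J(o) = -7 + (-5 + o)*(o² + 2*o) (J(o) = -7 + (o - 5)*(o + (o*o + o)) = -7 + (-5 + o)*(o + (o² + o)) = -7 + (-5 + o)*(o + (o + o²)) = -7 + (-5 + o)*(o² + 2*o))
l = 225 (l = 15² = 225)
(1/(-388 + J(-3)) + l)*h(9) = (1/(-388 + (-7 + (-3)³ - 10*(-3) - 3*(-3)²)) + 225)*0 = (1/(-388 + (-7 - 27 + 30 - 3*9)) + 225)*0 = (1/(-388 + (-7 - 27 + 30 - 27)) + 225)*0 = (1/(-388 - 31) + 225)*0 = (1/(-419) + 225)*0 = (-1/419 + 225)*0 = (94274/419)*0 = 0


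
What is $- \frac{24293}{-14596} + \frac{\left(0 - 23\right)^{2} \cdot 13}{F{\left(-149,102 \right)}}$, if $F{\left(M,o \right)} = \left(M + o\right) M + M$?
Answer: $\frac{5801759}{2174804} \approx 2.6677$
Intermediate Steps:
$F{\left(M,o \right)} = M + M \left(M + o\right)$ ($F{\left(M,o \right)} = M \left(M + o\right) + M = M + M \left(M + o\right)$)
$- \frac{24293}{-14596} + \frac{\left(0 - 23\right)^{2} \cdot 13}{F{\left(-149,102 \right)}} = - \frac{24293}{-14596} + \frac{\left(0 - 23\right)^{2} \cdot 13}{\left(-149\right) \left(1 - 149 + 102\right)} = \left(-24293\right) \left(- \frac{1}{14596}\right) + \frac{\left(-23\right)^{2} \cdot 13}{\left(-149\right) \left(-46\right)} = \frac{24293}{14596} + \frac{529 \cdot 13}{6854} = \frac{24293}{14596} + 6877 \cdot \frac{1}{6854} = \frac{24293}{14596} + \frac{299}{298} = \frac{5801759}{2174804}$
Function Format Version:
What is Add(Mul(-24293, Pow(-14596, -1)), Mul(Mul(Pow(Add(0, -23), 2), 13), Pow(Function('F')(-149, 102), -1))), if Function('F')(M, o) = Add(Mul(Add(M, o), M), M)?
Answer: Rational(5801759, 2174804) ≈ 2.6677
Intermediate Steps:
Function('F')(M, o) = Add(M, Mul(M, Add(M, o))) (Function('F')(M, o) = Add(Mul(M, Add(M, o)), M) = Add(M, Mul(M, Add(M, o))))
Add(Mul(-24293, Pow(-14596, -1)), Mul(Mul(Pow(Add(0, -23), 2), 13), Pow(Function('F')(-149, 102), -1))) = Add(Mul(-24293, Pow(-14596, -1)), Mul(Mul(Pow(Add(0, -23), 2), 13), Pow(Mul(-149, Add(1, -149, 102)), -1))) = Add(Mul(-24293, Rational(-1, 14596)), Mul(Mul(Pow(-23, 2), 13), Pow(Mul(-149, -46), -1))) = Add(Rational(24293, 14596), Mul(Mul(529, 13), Pow(6854, -1))) = Add(Rational(24293, 14596), Mul(6877, Rational(1, 6854))) = Add(Rational(24293, 14596), Rational(299, 298)) = Rational(5801759, 2174804)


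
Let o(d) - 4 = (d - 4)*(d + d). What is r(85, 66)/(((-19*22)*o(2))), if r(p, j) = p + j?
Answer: 151/1672 ≈ 0.090311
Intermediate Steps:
o(d) = 4 + 2*d*(-4 + d) (o(d) = 4 + (d - 4)*(d + d) = 4 + (-4 + d)*(2*d) = 4 + 2*d*(-4 + d))
r(p, j) = j + p
r(85, 66)/(((-19*22)*o(2))) = (66 + 85)/(((-19*22)*(4 - 8*2 + 2*2²))) = 151/((-418*(4 - 16 + 2*4))) = 151/((-418*(4 - 16 + 8))) = 151/((-418*(-4))) = 151/1672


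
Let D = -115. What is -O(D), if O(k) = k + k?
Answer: 230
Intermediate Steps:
O(k) = 2*k
-O(D) = -2*(-115) = -1*(-230) = 230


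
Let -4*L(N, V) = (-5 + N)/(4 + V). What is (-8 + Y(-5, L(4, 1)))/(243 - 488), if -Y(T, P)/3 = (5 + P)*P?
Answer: 3503/98000 ≈ 0.035745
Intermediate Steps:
L(N, V) = -(-5 + N)/(4*(4 + V))
Y(T, P) = -3*P*(5 + P) (Y(T, P) = -3*(5 + P)*P = -3*P*(5 + P))
(-8 + Y(-5, L(4, 1)))/(243 - 488) = (-8 - 3*(5 - 1*4)/(4*(4 + 1))*(5 + (5 - 1*4)/(4*(4 + 1))))/(243 - 488) = (-8 - 3*(¼)*(5 - 4)/5*(5 + (¼)*(5 - 4)/5))/(-245) = (-8 - 3*(¼)*(⅕)*1*(5 + (¼)*(⅕)*1))*(-1/245) = (-8 - 3*1/20*(5 + 1/20))*(-1/245) = (-8 - 3*1/20*101/20)*(-1/245) = (-8 - 303/400)*(-1/245) = -3503/400*(-1/245) = 3503/98000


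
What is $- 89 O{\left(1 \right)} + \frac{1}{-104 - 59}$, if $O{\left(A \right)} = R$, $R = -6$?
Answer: $\frac{87041}{163} \approx 533.99$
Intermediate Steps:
$O{\left(A \right)} = -6$
$- 89 O{\left(1 \right)} + \frac{1}{-104 - 59} = \left(-89\right) \left(-6\right) + \frac{1}{-104 - 59} = 534 + \frac{1}{-163} = 534 - \frac{1}{163} = \frac{87041}{163}$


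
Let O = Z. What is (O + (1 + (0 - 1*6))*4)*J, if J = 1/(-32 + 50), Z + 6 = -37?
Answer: -7/2 ≈ -3.5000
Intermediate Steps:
Z = -43 (Z = -6 - 37 = -43)
O = -43
J = 1/18 ≈ 0.055556
(O + (1 + (0 - 1*6))*4)*J = (-43 + (1 + (0 - 1*6))*4)*(1/18) = (-43 + (1 + (0 - 6))*4)*(1/18) = (-43 + (1 - 6)*4)*(1/18) = (-43 - 5*4)*(1/18) = (-43 - 20)*(1/18) = -63*1/18 = -7/2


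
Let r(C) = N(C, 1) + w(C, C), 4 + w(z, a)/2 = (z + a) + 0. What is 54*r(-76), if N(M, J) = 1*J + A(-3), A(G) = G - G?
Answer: -16794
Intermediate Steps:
w(z, a) = -8 + 2*a + 2*z (w(z, a) = -8 + 2*((z + a) + 0) = -8 + 2*((a + z) + 0) = -8 + 2*(a + z) = -8 + (2*a + 2*z) = -8 + 2*a + 2*z)
A(G) = 0
N(M, J) = J (N(M, J) = 1*J + 0 = J + 0 = J)
r(C) = -7 + 4*C (r(C) = 1 + (-8 + 2*C + 2*C) = 1 + (-8 + 4*C) = -7 + 4*C)
54*r(-76) = 54*(-7 + 4*(-76)) = 54*(-7 - 304) = 54*(-311) = -16794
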